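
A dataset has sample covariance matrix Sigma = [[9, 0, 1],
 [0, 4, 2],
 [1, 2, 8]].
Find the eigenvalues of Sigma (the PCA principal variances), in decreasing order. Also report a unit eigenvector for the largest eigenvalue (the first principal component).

Step 1 — characteristic polynomial p(λ) = det(λI - Sigma) = λ³ - tr·λ² + c_1·λ - det, where tr = trace, c_1 = sum of the principal 2×2 minors, det = det(Sigma):
  tr = 9 + 4 + 8 = 21,
  c_1 = (9·4 - (0)²) + (9·8 - (1)²) + (4·8 - (2)²) = 36 + 71 + 28 = 135,
  det = 9·(4·8 - (2)²) - (0)·((0)·8 - (2)·(1)) + (1)·((0)·(2) - 4·(1)) = 9·(28) - (0)·(-2) + (1)·(-4) = 248.
  So p(λ) = λ³ - 21λ² + 135λ - 248.
Step 2 — look for an integer root (rational root theorem: any rational root is an integer divisor of 248). Testing λ = 8:
  p(8) = 512 - 1344 + 1080 - 248 = 0  ✓
  Dividing out (λ - 8): p(λ) = (λ - 8)(λ² - 13λ + 31).
Step 3 — remaining eigenvalues from the quadratic λ² - 13λ + 31 = 0:
  Δ = 13² - 4·31 = 169 - 124 = 45,  λ = (13 ± √45)/2 = (13 ± 6.7082)/2 ≈ 9.8541 or 3.1459.
  Sorted: λ_1 = 9.8541,  λ_2 = 8,  λ_3 = 3.1459  (check: sum = 21 = tr ✓).

Step 4 — unit eigenvector for λ_1 ≈ 9.8541: v spans the null space of (Sigma - λ_1 I), whose rows are
  r_1 = (-0.8541, 0, 1),  r_2 = (0, -5.8541, 2),  r_3 = (1, 2, -1.8541).
  v is orthogonal to every row, so take v ∝ r_1 × r_2 = ((0)·(2) - (1)·(-5.8541), (1)·(0) - (-0.8541)·(2), (-0.8541)·(-5.8541) - (0)·(0)) ≈ (5.8541, 1.7082, 5).
  Let u = (5.8541, 1.7082, 5).
  ||u|| = √((5.8541)² + (1.7082)² + (5)²) = √(62.1885) ≈ 7.886,  v_1 = u/||u|| ≈ (0.7423, 0.2166, 0.634) (||v_1|| = 1).

λ_1 = 9.8541,  λ_2 = 8,  λ_3 = 3.1459;  v_1 ≈ (0.7423, 0.2166, 0.634)


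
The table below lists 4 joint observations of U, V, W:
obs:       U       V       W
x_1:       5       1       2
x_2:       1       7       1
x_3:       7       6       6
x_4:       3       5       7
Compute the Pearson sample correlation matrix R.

Step 1 — column means:
  mean(U) = (5 + 1 + 7 + 3) / 4 = 16/4 = 4
  mean(V) = (1 + 7 + 6 + 5) / 4 = 19/4 = 4.75
  mean(W) = (2 + 1 + 6 + 7) / 4 = 16/4 = 4

Step 2 — sample variances and covariances s[i,j] = (1/(n-1)) · Σ_k (x_{k,i} - mean_i) · (x_{k,j} - mean_j), with n-1 = 3:
  s[U,U] = ((1)·(1) + (-3)·(-3) + (3)·(3) + (-1)·(-1)) / 3 = 20/3 = 6.6667
  s[U,V] = ((1)·(-3.75) + (-3)·(2.25) + (3)·(1.25) + (-1)·(0.25)) / 3 = -7/3 = -2.3333
  s[U,W] = ((1)·(-2) + (-3)·(-3) + (3)·(2) + (-1)·(3)) / 3 = 10/3 = 3.3333
  s[V,V] = ((-3.75)·(-3.75) + (2.25)·(2.25) + (1.25)·(1.25) + (0.25)·(0.25)) / 3 = 20.75/3 = 6.9167
  s[V,W] = ((-3.75)·(-2) + (2.25)·(-3) + (1.25)·(2) + (0.25)·(3)) / 3 = 4/3 = 1.3333
  s[W,W] = ((-2)·(-2) + (-3)·(-3) + (2)·(2) + (3)·(3)) / 3 = 26/3 = 8.6667
  Sample standard deviations s_i = √(s[i,i]):
  s(U) = √(6.6667) = 2.582
  s(V) = √(6.9167) = 2.63
  s(W) = √(8.6667) = 2.9439

Step 3 — r_{ij} = s_{ij} / (s_i · s_j):
  r[U,U] = 1 (diagonal).
  r[U,V] = -2.3333 / (2.582 · 2.63) = -2.3333 / 6.7905 = -0.3436
  r[U,W] = 3.3333 / (2.582 · 2.9439) = 3.3333 / 7.6012 = 0.4385
  r[V,V] = 1 (diagonal).
  r[V,W] = 1.3333 / (2.63 · 2.9439) = 1.3333 / 7.7424 = 0.1722
  r[W,W] = 1 (diagonal).

R is symmetric with unit diagonal. Assembling:

R = [[1, -0.3436, 0.4385],
 [-0.3436, 1, 0.1722],
 [0.4385, 0.1722, 1]]


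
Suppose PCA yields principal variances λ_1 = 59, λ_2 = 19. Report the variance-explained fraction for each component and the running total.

Step 1 — total variance = trace(Sigma) = Σ λ_i = 59 + 19 = 78.

Step 2 — fraction explained by component i = λ_i / Σ λ:
  PC1: 59/78 = 0.7564
  PC2: 19/78 = 0.2436

Step 3 — cumulative fraction after k components = (λ_1 + ... + λ_k) / Σ λ:
  k = 1: 59/78 = 0.7564
  k = 2: (59 + 19)/78 = 78/78 = 1

Summary (fraction, with percent):

explained: PC1 0.7564 (75.64%), PC2 0.2436 (24.36%);  cumulative: 0.7564, 1


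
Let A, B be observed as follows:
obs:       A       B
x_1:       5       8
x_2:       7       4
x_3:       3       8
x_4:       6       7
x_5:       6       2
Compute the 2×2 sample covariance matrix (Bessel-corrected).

Step 1 — column means:
  mean(A) = (5 + 7 + 3 + 6 + 6) / 5 = 27/5 = 5.4
  mean(B) = (8 + 4 + 8 + 7 + 2) / 5 = 29/5 = 5.8

Step 2 — sample covariance S[i,j] = (1/(n-1)) · Σ_k (x_{k,i} - mean_i) · (x_{k,j} - mean_j), with n-1 = 4.
  S[A,A] = ((-0.4)·(-0.4) + (1.6)·(1.6) + (-2.4)·(-2.4) + (0.6)·(0.6) + (0.6)·(0.6)) / 4 = 9.2/4 = 2.3
  S[A,B] = ((-0.4)·(2.2) + (1.6)·(-1.8) + (-2.4)·(2.2) + (0.6)·(1.2) + (0.6)·(-3.8)) / 4 = -10.6/4 = -2.65
  S[B,B] = ((2.2)·(2.2) + (-1.8)·(-1.8) + (2.2)·(2.2) + (1.2)·(1.2) + (-3.8)·(-3.8)) / 4 = 28.8/4 = 7.2

S is symmetric (S[j,i] = S[i,j]). Assembling:

S = [[2.3, -2.65],
 [-2.65, 7.2]]


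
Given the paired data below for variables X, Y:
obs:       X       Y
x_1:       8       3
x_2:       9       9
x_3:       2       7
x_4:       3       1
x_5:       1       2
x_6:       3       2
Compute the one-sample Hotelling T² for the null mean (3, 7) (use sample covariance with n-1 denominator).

Step 1 — sample mean vector:
  mean(X) = (8 + 9 + 2 + 3 + 1 + 3) / 6 = 26/6 = 4.3333
  mean(Y) = (3 + 9 + 7 + 1 + 2 + 2) / 6 = 24/6 = 4
  x̄ = (4.3333, 4),  deviation x̄ - mu_0 = (4.3333, 4) - (3, 7) = (1.3333, -3).

Step 2 — sample covariance matrix, S[i,j] = (1/(n-1)) · Σ_k (x_{k,i} - mean_i) · (x_{k,j} - mean_j), divisor n-1 = 5:
  S[X,X] = ((3.6667)·(3.6667) + (4.6667)·(4.6667) + (-2.3333)·(-2.3333) + (-1.3333)·(-1.3333) + (-3.3333)·(-3.3333) + (-1.3333)·(-1.3333)) / 5 = 55.3333/5 = 11.0667
  S[X,Y] = ((3.6667)·(-1) + (4.6667)·(5) + (-2.3333)·(3) + (-1.3333)·(-3) + (-3.3333)·(-2) + (-1.3333)·(-2)) / 5 = 26/5 = 5.2
  S[Y,Y] = ((-1)·(-1) + (5)·(5) + (3)·(3) + (-3)·(-3) + (-2)·(-2) + (-2)·(-2)) / 5 = 52/5 = 10.4
  S = [[11.0667, 5.2],
 [5.2, 10.4]].

Step 3 — invert S. det(S) = 11.0667·10.4 - (5.2)² = 88.0533.
  S^{-1} = (1/det) · [[d, -b], [-b, a]] = [[0.1181, -0.0591],
 [-0.0591, 0.1257]].

Step 4 — quadratic form (x̄ - mu_0)^T · S^{-1} · (x̄ - mu_0):
  S^{-1} · (x̄ - mu_0) = (0.3346, -0.4558),
  (x̄ - mu_0)^T · [...] = (1.3333)·(0.3346) + (-3)·(-0.4558) = 1.8135.

Step 5 — scale by n: T² = 6 · 1.8135 = 10.8813.

T² ≈ 10.8813


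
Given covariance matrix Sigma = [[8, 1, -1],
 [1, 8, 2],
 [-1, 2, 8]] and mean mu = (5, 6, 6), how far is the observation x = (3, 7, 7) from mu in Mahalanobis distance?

Step 1 — centre the observation: (x - mu) = (-2, 1, 1).

Step 2 — invert Sigma (cofactor / det for 3×3, or solve directly):
  Sigma^{-1} = [[0.1304, -0.0217, 0.0217],
 [-0.0217, 0.137, -0.037],
 [0.0217, -0.037, 0.137]].

Step 3 — form the quadratic (x - mu)^T · Sigma^{-1} · (x - mu):
  Sigma^{-1} · (x - mu) = (-0.2609, 0.1435, 0.0565).
  (x - mu)^T · [Sigma^{-1} · (x - mu)] = (-2)·(-0.2609) + (1)·(0.1435) + (1)·(0.0565) = 0.7217.

Step 4 — take square root: d = √(0.7217) ≈ 0.8496.

d(x, mu) = √(0.7217) ≈ 0.8496


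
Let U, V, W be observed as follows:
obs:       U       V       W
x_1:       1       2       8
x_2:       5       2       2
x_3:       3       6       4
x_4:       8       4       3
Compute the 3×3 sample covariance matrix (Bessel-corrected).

Step 1 — column means:
  mean(U) = (1 + 5 + 3 + 8) / 4 = 17/4 = 4.25
  mean(V) = (2 + 2 + 6 + 4) / 4 = 14/4 = 3.5
  mean(W) = (8 + 2 + 4 + 3) / 4 = 17/4 = 4.25

Step 2 — sample covariance S[i,j] = (1/(n-1)) · Σ_k (x_{k,i} - mean_i) · (x_{k,j} - mean_j), with n-1 = 3.
  S[U,U] = ((-3.25)·(-3.25) + (0.75)·(0.75) + (-1.25)·(-1.25) + (3.75)·(3.75)) / 3 = 26.75/3 = 8.9167
  S[U,V] = ((-3.25)·(-1.5) + (0.75)·(-1.5) + (-1.25)·(2.5) + (3.75)·(0.5)) / 3 = 2.5/3 = 0.8333
  S[U,W] = ((-3.25)·(3.75) + (0.75)·(-2.25) + (-1.25)·(-0.25) + (3.75)·(-1.25)) / 3 = -18.25/3 = -6.0833
  S[V,V] = ((-1.5)·(-1.5) + (-1.5)·(-1.5) + (2.5)·(2.5) + (0.5)·(0.5)) / 3 = 11/3 = 3.6667
  S[V,W] = ((-1.5)·(3.75) + (-1.5)·(-2.25) + (2.5)·(-0.25) + (0.5)·(-1.25)) / 3 = -3.5/3 = -1.1667
  S[W,W] = ((3.75)·(3.75) + (-2.25)·(-2.25) + (-0.25)·(-0.25) + (-1.25)·(-1.25)) / 3 = 20.75/3 = 6.9167

S is symmetric (S[j,i] = S[i,j]). Assembling:

S = [[8.9167, 0.8333, -6.0833],
 [0.8333, 3.6667, -1.1667],
 [-6.0833, -1.1667, 6.9167]]


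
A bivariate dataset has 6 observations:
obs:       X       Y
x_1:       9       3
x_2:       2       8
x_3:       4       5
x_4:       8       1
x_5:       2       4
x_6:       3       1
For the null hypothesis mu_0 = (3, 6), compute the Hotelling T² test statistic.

Step 1 — sample mean vector:
  mean(X) = (9 + 2 + 4 + 8 + 2 + 3) / 6 = 28/6 = 4.6667
  mean(Y) = (3 + 8 + 5 + 1 + 4 + 1) / 6 = 22/6 = 3.6667
  x̄ = (4.6667, 3.6667),  deviation x̄ - mu_0 = (4.6667, 3.6667) - (3, 6) = (1.6667, -2.3333).

Step 2 — sample covariance matrix, S[i,j] = (1/(n-1)) · Σ_k (x_{k,i} - mean_i) · (x_{k,j} - mean_j), divisor n-1 = 5:
  S[X,X] = ((4.3333)·(4.3333) + (-2.6667)·(-2.6667) + (-0.6667)·(-0.6667) + (3.3333)·(3.3333) + (-2.6667)·(-2.6667) + (-1.6667)·(-1.6667)) / 5 = 47.3333/5 = 9.4667
  S[X,Y] = ((4.3333)·(-0.6667) + (-2.6667)·(4.3333) + (-0.6667)·(1.3333) + (3.3333)·(-2.6667) + (-2.6667)·(0.3333) + (-1.6667)·(-2.6667)) / 5 = -20.6667/5 = -4.1333
  S[Y,Y] = ((-0.6667)·(-0.6667) + (4.3333)·(4.3333) + (1.3333)·(1.3333) + (-2.6667)·(-2.6667) + (0.3333)·(0.3333) + (-2.6667)·(-2.6667)) / 5 = 35.3333/5 = 7.0667
  S = [[9.4667, -4.1333],
 [-4.1333, 7.0667]].

Step 3 — invert S. det(S) = 9.4667·7.0667 - (-4.1333)² = 49.8133.
  S^{-1} = (1/det) · [[d, -b], [-b, a]] = [[0.1419, 0.083],
 [0.083, 0.19]].

Step 4 — quadratic form (x̄ - mu_0)^T · S^{-1} · (x̄ - mu_0):
  S^{-1} · (x̄ - mu_0) = (0.0428, -0.3051),
  (x̄ - mu_0)^T · [...] = (1.6667)·(0.0428) + (-2.3333)·(-0.3051) = 0.7834.

Step 5 — scale by n: T² = 6 · 0.7834 = 4.7002.

T² ≈ 4.7002


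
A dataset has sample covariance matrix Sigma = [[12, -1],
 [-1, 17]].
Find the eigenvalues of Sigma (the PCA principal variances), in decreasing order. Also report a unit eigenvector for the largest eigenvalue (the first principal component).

Step 1 — characteristic polynomial of 2×2 Sigma:
  det(Sigma - λI) = λ² - trace · λ + det = 0.
  trace = 12 + 17 = 29, det = 12·17 - (-1)² = 203.
Step 2 — discriminant:
  Δ = trace² - 4·det = 841 - 812 = 29.
Step 3 — eigenvalues:
  λ = (trace ± √Δ)/2 = (29 ± 5.3852)/2,
  λ_1 = 17.1926,  λ_2 = 11.8074.

Step 4 — unit eigenvector for λ_1: solve (Sigma - λ_1 I)v = 0. First row:
  (12 - 17.1926)·v_x + (-1)·v_y = 0, i.e. (-5.1926)·v_x + (-1)·v_y = 0,
  so v ∝ (b, λ_1 - a) = (-1, 5.1926); multiply by -1 so the first entry is positive: u = (1, -5.1926).
  ||u|| = √((1)² + (-5.1926)²) = √(27.9629) ≈ 5.288,
  v_1 = u/||u|| ≈ (0.1891, -0.982) (||v_1|| = 1).

λ_1 = 17.1926,  λ_2 = 11.8074;  v_1 ≈ (0.1891, -0.982)


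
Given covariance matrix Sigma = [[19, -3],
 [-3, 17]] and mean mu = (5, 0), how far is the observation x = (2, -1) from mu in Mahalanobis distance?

Step 1 — centre the observation: (x - mu) = (-3, -1).

Step 2 — invert Sigma. det(Sigma) = 19·17 - (-3)² = 314.
  Sigma^{-1} = (1/det) · [[d, -b], [-b, a]] = [[0.0541, 0.0096],
 [0.0096, 0.0605]].

Step 3 — form the quadratic (x - mu)^T · Sigma^{-1} · (x - mu):
  Sigma^{-1} · (x - mu) = (-0.172, -0.0892).
  (x - mu)^T · [Sigma^{-1} · (x - mu)] = (-3)·(-0.172) + (-1)·(-0.0892) = 0.6051.

Step 4 — take square root: d = √(0.6051) ≈ 0.7779.

d(x, mu) = √(0.6051) ≈ 0.7779


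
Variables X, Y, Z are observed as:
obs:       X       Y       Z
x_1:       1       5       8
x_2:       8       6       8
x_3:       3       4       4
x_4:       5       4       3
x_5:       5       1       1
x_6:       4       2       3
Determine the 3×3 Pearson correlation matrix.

Step 1 — column means:
  mean(X) = (1 + 8 + 3 + 5 + 5 + 4) / 6 = 26/6 = 4.3333
  mean(Y) = (5 + 6 + 4 + 4 + 1 + 2) / 6 = 22/6 = 3.6667
  mean(Z) = (8 + 8 + 4 + 3 + 1 + 3) / 6 = 27/6 = 4.5

Step 2 — sample variances and covariances s[i,j] = (1/(n-1)) · Σ_k (x_{k,i} - mean_i) · (x_{k,j} - mean_j), with n-1 = 5:
  s[X,X] = ((-3.3333)·(-3.3333) + (3.6667)·(3.6667) + (-1.3333)·(-1.3333) + (0.6667)·(0.6667) + (0.6667)·(0.6667) + (-0.3333)·(-0.3333)) / 5 = 27.3333/5 = 5.4667
  s[X,Y] = ((-3.3333)·(1.3333) + (3.6667)·(2.3333) + (-1.3333)·(0.3333) + (0.6667)·(0.3333) + (0.6667)·(-2.6667) + (-0.3333)·(-1.6667)) / 5 = 2.6667/5 = 0.5333
  s[X,Z] = ((-3.3333)·(3.5) + (3.6667)·(3.5) + (-1.3333)·(-0.5) + (0.6667)·(-1.5) + (0.6667)·(-3.5) + (-0.3333)·(-1.5)) / 5 = -1/5 = -0.2
  s[Y,Y] = ((1.3333)·(1.3333) + (2.3333)·(2.3333) + (0.3333)·(0.3333) + (0.3333)·(0.3333) + (-2.6667)·(-2.6667) + (-1.6667)·(-1.6667)) / 5 = 17.3333/5 = 3.4667
  s[Y,Z] = ((1.3333)·(3.5) + (2.3333)·(3.5) + (0.3333)·(-0.5) + (0.3333)·(-1.5) + (-2.6667)·(-3.5) + (-1.6667)·(-1.5)) / 5 = 24/5 = 4.8
  s[Z,Z] = ((3.5)·(3.5) + (3.5)·(3.5) + (-0.5)·(-0.5) + (-1.5)·(-1.5) + (-3.5)·(-3.5) + (-1.5)·(-1.5)) / 5 = 41.5/5 = 8.3
  Sample standard deviations s_i = √(s[i,i]):
  s(X) = √(5.4667) = 2.3381
  s(Y) = √(3.4667) = 1.8619
  s(Z) = √(8.3) = 2.881

Step 3 — r_{ij} = s_{ij} / (s_i · s_j):
  r[X,X] = 1 (diagonal).
  r[X,Y] = 0.5333 / (2.3381 · 1.8619) = 0.5333 / 4.3533 = 0.1225
  r[X,Z] = -0.2 / (2.3381 · 2.881) = -0.2 / 6.736 = -0.0297
  r[Y,Y] = 1 (diagonal).
  r[Y,Z] = 4.8 / (1.8619 · 2.881) = 4.8 / 5.3641 = 0.8948
  r[Z,Z] = 1 (diagonal).

R is symmetric with unit diagonal. Assembling:

R = [[1, 0.1225, -0.0297],
 [0.1225, 1, 0.8948],
 [-0.0297, 0.8948, 1]]


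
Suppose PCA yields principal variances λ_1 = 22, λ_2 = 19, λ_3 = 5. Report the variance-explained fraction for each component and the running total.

Step 1 — total variance = trace(Sigma) = Σ λ_i = 22 + 19 + 5 = 46.

Step 2 — fraction explained by component i = λ_i / Σ λ:
  PC1: 22/46 = 0.4783
  PC2: 19/46 = 0.413
  PC3: 5/46 = 0.1087

Step 3 — cumulative fraction after k components = (λ_1 + ... + λ_k) / Σ λ:
  k = 1: 22/46 = 0.4783
  k = 2: (22 + 19)/46 = 41/46 = 0.8913
  k = 3: (22 + 19 + 5)/46 = 46/46 = 1

Summary (fraction, with percent):

explained: PC1 0.4783 (47.83%), PC2 0.413 (41.3%), PC3 0.1087 (10.87%);  cumulative: 0.4783, 0.8913, 1


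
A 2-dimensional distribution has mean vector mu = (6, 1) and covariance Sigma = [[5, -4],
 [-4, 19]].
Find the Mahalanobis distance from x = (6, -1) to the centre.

Step 1 — centre the observation: (x - mu) = (0, -2).

Step 2 — invert Sigma. det(Sigma) = 5·19 - (-4)² = 79.
  Sigma^{-1} = (1/det) · [[d, -b], [-b, a]] = [[0.2405, 0.0506],
 [0.0506, 0.0633]].

Step 3 — form the quadratic (x - mu)^T · Sigma^{-1} · (x - mu):
  Sigma^{-1} · (x - mu) = (-0.1013, -0.1266).
  (x - mu)^T · [Sigma^{-1} · (x - mu)] = (0)·(-0.1013) + (-2)·(-0.1266) = 0.2532.

Step 4 — take square root: d = √(0.2532) ≈ 0.5032.

d(x, mu) = √(0.2532) ≈ 0.5032


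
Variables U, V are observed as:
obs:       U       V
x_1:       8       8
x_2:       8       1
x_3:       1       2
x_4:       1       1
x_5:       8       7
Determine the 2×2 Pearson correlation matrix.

Step 1 — column means:
  mean(U) = (8 + 8 + 1 + 1 + 8) / 5 = 26/5 = 5.2
  mean(V) = (8 + 1 + 2 + 1 + 7) / 5 = 19/5 = 3.8

Step 2 — sample variances and covariances s[i,j] = (1/(n-1)) · Σ_k (x_{k,i} - mean_i) · (x_{k,j} - mean_j), with n-1 = 4:
  s[U,U] = ((2.8)·(2.8) + (2.8)·(2.8) + (-4.2)·(-4.2) + (-4.2)·(-4.2) + (2.8)·(2.8)) / 4 = 58.8/4 = 14.7
  s[U,V] = ((2.8)·(4.2) + (2.8)·(-2.8) + (-4.2)·(-1.8) + (-4.2)·(-2.8) + (2.8)·(3.2)) / 4 = 32.2/4 = 8.05
  s[V,V] = ((4.2)·(4.2) + (-2.8)·(-2.8) + (-1.8)·(-1.8) + (-2.8)·(-2.8) + (3.2)·(3.2)) / 4 = 46.8/4 = 11.7
  Sample standard deviations s_i = √(s[i,i]):
  s(U) = √(14.7) = 3.8341
  s(V) = √(11.7) = 3.4205

Step 3 — r_{ij} = s_{ij} / (s_i · s_j):
  r[U,U] = 1 (diagonal).
  r[U,V] = 8.05 / (3.8341 · 3.4205) = 8.05 / 13.1145 = 0.6138
  r[V,V] = 1 (diagonal).

R is symmetric with unit diagonal. Assembling:

R = [[1, 0.6138],
 [0.6138, 1]]


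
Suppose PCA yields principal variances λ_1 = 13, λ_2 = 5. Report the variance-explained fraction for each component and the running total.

Step 1 — total variance = trace(Sigma) = Σ λ_i = 13 + 5 = 18.

Step 2 — fraction explained by component i = λ_i / Σ λ:
  PC1: 13/18 = 0.7222
  PC2: 5/18 = 0.2778

Step 3 — cumulative fraction after k components = (λ_1 + ... + λ_k) / Σ λ:
  k = 1: 13/18 = 0.7222
  k = 2: (13 + 5)/18 = 18/18 = 1

Summary (fraction, with percent):

explained: PC1 0.7222 (72.22%), PC2 0.2778 (27.78%);  cumulative: 0.7222, 1


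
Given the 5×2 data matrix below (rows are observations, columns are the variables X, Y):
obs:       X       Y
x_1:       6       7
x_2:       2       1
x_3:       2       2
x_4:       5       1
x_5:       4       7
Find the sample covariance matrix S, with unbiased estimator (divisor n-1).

Step 1 — column means:
  mean(X) = (6 + 2 + 2 + 5 + 4) / 5 = 19/5 = 3.8
  mean(Y) = (7 + 1 + 2 + 1 + 7) / 5 = 18/5 = 3.6

Step 2 — sample covariance S[i,j] = (1/(n-1)) · Σ_k (x_{k,i} - mean_i) · (x_{k,j} - mean_j), with n-1 = 4.
  S[X,X] = ((2.2)·(2.2) + (-1.8)·(-1.8) + (-1.8)·(-1.8) + (1.2)·(1.2) + (0.2)·(0.2)) / 4 = 12.8/4 = 3.2
  S[X,Y] = ((2.2)·(3.4) + (-1.8)·(-2.6) + (-1.8)·(-1.6) + (1.2)·(-2.6) + (0.2)·(3.4)) / 4 = 12.6/4 = 3.15
  S[Y,Y] = ((3.4)·(3.4) + (-2.6)·(-2.6) + (-1.6)·(-1.6) + (-2.6)·(-2.6) + (3.4)·(3.4)) / 4 = 39.2/4 = 9.8

S is symmetric (S[j,i] = S[i,j]). Assembling:

S = [[3.2, 3.15],
 [3.15, 9.8]]


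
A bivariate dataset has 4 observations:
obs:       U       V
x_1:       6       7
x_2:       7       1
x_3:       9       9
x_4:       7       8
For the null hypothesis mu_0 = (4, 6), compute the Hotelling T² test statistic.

Step 1 — sample mean vector:
  mean(U) = (6 + 7 + 9 + 7) / 4 = 29/4 = 7.25
  mean(V) = (7 + 1 + 9 + 8) / 4 = 25/4 = 6.25
  x̄ = (7.25, 6.25),  deviation x̄ - mu_0 = (7.25, 6.25) - (4, 6) = (3.25, 0.25).

Step 2 — sample covariance matrix, S[i,j] = (1/(n-1)) · Σ_k (x_{k,i} - mean_i) · (x_{k,j} - mean_j), divisor n-1 = 3:
  S[U,U] = ((-1.25)·(-1.25) + (-0.25)·(-0.25) + (1.75)·(1.75) + (-0.25)·(-0.25)) / 3 = 4.75/3 = 1.5833
  S[U,V] = ((-1.25)·(0.75) + (-0.25)·(-5.25) + (1.75)·(2.75) + (-0.25)·(1.75)) / 3 = 4.75/3 = 1.5833
  S[V,V] = ((0.75)·(0.75) + (-5.25)·(-5.25) + (2.75)·(2.75) + (1.75)·(1.75)) / 3 = 38.75/3 = 12.9167
  S = [[1.5833, 1.5833],
 [1.5833, 12.9167]].

Step 3 — invert S. det(S) = 1.5833·12.9167 - (1.5833)² = 17.9444.
  S^{-1} = (1/det) · [[d, -b], [-b, a]] = [[0.7198, -0.0882],
 [-0.0882, 0.0882]].

Step 4 — quadratic form (x̄ - mu_0)^T · S^{-1} · (x̄ - mu_0):
  S^{-1} · (x̄ - mu_0) = (2.3173, -0.2647),
  (x̄ - mu_0)^T · [...] = (3.25)·(2.3173) + (0.25)·(-0.2647) = 7.4652.

Step 5 — scale by n: T² = 4 · 7.4652 = 29.8607.

T² ≈ 29.8607


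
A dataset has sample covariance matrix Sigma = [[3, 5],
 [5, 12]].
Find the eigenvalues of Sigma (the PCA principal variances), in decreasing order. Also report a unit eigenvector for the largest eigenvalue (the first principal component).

Step 1 — characteristic polynomial of 2×2 Sigma:
  det(Sigma - λI) = λ² - trace · λ + det = 0.
  trace = 3 + 12 = 15, det = 3·12 - (5)² = 11.
Step 2 — discriminant:
  Δ = trace² - 4·det = 225 - 44 = 181.
Step 3 — eigenvalues:
  λ = (trace ± √Δ)/2 = (15 ± 13.4536)/2,
  λ_1 = 14.2268,  λ_2 = 0.7732.

Step 4 — unit eigenvector for λ_1: solve (Sigma - λ_1 I)v = 0. First row:
  (3 - 14.2268)·v_x + (5)·v_y = 0, i.e. (-11.2268)·v_x + (5)·v_y = 0,
  so v ∝ (b, λ_1 - a) = (5, 11.2268) = u.
  ||u|| = √((5)² + (11.2268)²) = √(151.0413) ≈ 12.2899,
  v_1 = u/||u|| ≈ (0.4068, 0.9135) (||v_1|| = 1).

λ_1 = 14.2268,  λ_2 = 0.7732;  v_1 ≈ (0.4068, 0.9135)


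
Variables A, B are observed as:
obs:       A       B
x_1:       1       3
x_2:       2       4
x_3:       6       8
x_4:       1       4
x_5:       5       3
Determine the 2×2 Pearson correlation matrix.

Step 1 — column means:
  mean(A) = (1 + 2 + 6 + 1 + 5) / 5 = 15/5 = 3
  mean(B) = (3 + 4 + 8 + 4 + 3) / 5 = 22/5 = 4.4

Step 2 — sample variances and covariances s[i,j] = (1/(n-1)) · Σ_k (x_{k,i} - mean_i) · (x_{k,j} - mean_j), with n-1 = 4:
  s[A,A] = ((-2)·(-2) + (-1)·(-1) + (3)·(3) + (-2)·(-2) + (2)·(2)) / 4 = 22/4 = 5.5
  s[A,B] = ((-2)·(-1.4) + (-1)·(-0.4) + (3)·(3.6) + (-2)·(-0.4) + (2)·(-1.4)) / 4 = 12/4 = 3
  s[B,B] = ((-1.4)·(-1.4) + (-0.4)·(-0.4) + (3.6)·(3.6) + (-0.4)·(-0.4) + (-1.4)·(-1.4)) / 4 = 17.2/4 = 4.3
  Sample standard deviations s_i = √(s[i,i]):
  s(A) = √(5.5) = 2.3452
  s(B) = √(4.3) = 2.0736

Step 3 — r_{ij} = s_{ij} / (s_i · s_j):
  r[A,A] = 1 (diagonal).
  r[A,B] = 3 / (2.3452 · 2.0736) = 3 / 4.8631 = 0.6169
  r[B,B] = 1 (diagonal).

R is symmetric with unit diagonal. Assembling:

R = [[1, 0.6169],
 [0.6169, 1]]


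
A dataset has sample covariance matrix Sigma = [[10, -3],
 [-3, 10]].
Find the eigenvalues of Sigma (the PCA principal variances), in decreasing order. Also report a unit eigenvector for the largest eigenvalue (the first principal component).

Step 1 — characteristic polynomial of 2×2 Sigma:
  det(Sigma - λI) = λ² - trace · λ + det = 0.
  trace = 10 + 10 = 20, det = 10·10 - (-3)² = 91.
Step 2 — discriminant:
  Δ = trace² - 4·det = 400 - 364 = 36.
Step 3 — eigenvalues:
  λ = (trace ± √Δ)/2 = (20 ± 6)/2,
  λ_1 = 13,  λ_2 = 7.

Step 4 — unit eigenvector for λ_1: solve (Sigma - λ_1 I)v = 0. First row:
  (10 - 13)·v_x + (-3)·v_y = 0, i.e. (-3)·v_x + (-3)·v_y = 0,
  so v ∝ (b, λ_1 - a) = (-3, 3); multiply by -1 so the first entry is positive: u = (3, -3).
  ||u|| = √((3)² + (-3)²) = √(18) ≈ 4.2426,
  v_1 = u/||u|| ≈ (0.7071, -0.7071) (||v_1|| = 1).

λ_1 = 13,  λ_2 = 7;  v_1 ≈ (0.7071, -0.7071)


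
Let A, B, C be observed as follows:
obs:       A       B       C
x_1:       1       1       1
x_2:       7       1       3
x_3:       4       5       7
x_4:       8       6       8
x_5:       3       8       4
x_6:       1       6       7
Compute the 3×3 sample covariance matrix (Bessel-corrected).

Step 1 — column means:
  mean(A) = (1 + 7 + 4 + 8 + 3 + 1) / 6 = 24/6 = 4
  mean(B) = (1 + 1 + 5 + 6 + 8 + 6) / 6 = 27/6 = 4.5
  mean(C) = (1 + 3 + 7 + 8 + 4 + 7) / 6 = 30/6 = 5

Step 2 — sample covariance S[i,j] = (1/(n-1)) · Σ_k (x_{k,i} - mean_i) · (x_{k,j} - mean_j), with n-1 = 5.
  S[A,A] = ((-3)·(-3) + (3)·(3) + (0)·(0) + (4)·(4) + (-1)·(-1) + (-3)·(-3)) / 5 = 44/5 = 8.8
  S[A,B] = ((-3)·(-3.5) + (3)·(-3.5) + (0)·(0.5) + (4)·(1.5) + (-1)·(3.5) + (-3)·(1.5)) / 5 = -2/5 = -0.4
  S[A,C] = ((-3)·(-4) + (3)·(-2) + (0)·(2) + (4)·(3) + (-1)·(-1) + (-3)·(2)) / 5 = 13/5 = 2.6
  S[B,B] = ((-3.5)·(-3.5) + (-3.5)·(-3.5) + (0.5)·(0.5) + (1.5)·(1.5) + (3.5)·(3.5) + (1.5)·(1.5)) / 5 = 41.5/5 = 8.3
  S[B,C] = ((-3.5)·(-4) + (-3.5)·(-2) + (0.5)·(2) + (1.5)·(3) + (3.5)·(-1) + (1.5)·(2)) / 5 = 26/5 = 5.2
  S[C,C] = ((-4)·(-4) + (-2)·(-2) + (2)·(2) + (3)·(3) + (-1)·(-1) + (2)·(2)) / 5 = 38/5 = 7.6

S is symmetric (S[j,i] = S[i,j]). Assembling:

S = [[8.8, -0.4, 2.6],
 [-0.4, 8.3, 5.2],
 [2.6, 5.2, 7.6]]


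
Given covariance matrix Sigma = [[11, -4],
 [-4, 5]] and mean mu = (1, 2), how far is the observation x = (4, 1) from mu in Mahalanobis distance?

Step 1 — centre the observation: (x - mu) = (3, -1).

Step 2 — invert Sigma. det(Sigma) = 11·5 - (-4)² = 39.
  Sigma^{-1} = (1/det) · [[d, -b], [-b, a]] = [[0.1282, 0.1026],
 [0.1026, 0.2821]].

Step 3 — form the quadratic (x - mu)^T · Sigma^{-1} · (x - mu):
  Sigma^{-1} · (x - mu) = (0.2821, 0.0256).
  (x - mu)^T · [Sigma^{-1} · (x - mu)] = (3)·(0.2821) + (-1)·(0.0256) = 0.8205.

Step 4 — take square root: d = √(0.8205) ≈ 0.9058.

d(x, mu) = √(0.8205) ≈ 0.9058


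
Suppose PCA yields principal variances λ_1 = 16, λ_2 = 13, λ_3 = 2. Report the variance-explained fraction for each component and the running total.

Step 1 — total variance = trace(Sigma) = Σ λ_i = 16 + 13 + 2 = 31.

Step 2 — fraction explained by component i = λ_i / Σ λ:
  PC1: 16/31 = 0.5161
  PC2: 13/31 = 0.4194
  PC3: 2/31 = 0.0645

Step 3 — cumulative fraction after k components = (λ_1 + ... + λ_k) / Σ λ:
  k = 1: 16/31 = 0.5161
  k = 2: (16 + 13)/31 = 29/31 = 0.9355
  k = 3: (16 + 13 + 2)/31 = 31/31 = 1

Summary (fraction, with percent):

explained: PC1 0.5161 (51.61%), PC2 0.4194 (41.94%), PC3 0.0645 (6.45%);  cumulative: 0.5161, 0.9355, 1


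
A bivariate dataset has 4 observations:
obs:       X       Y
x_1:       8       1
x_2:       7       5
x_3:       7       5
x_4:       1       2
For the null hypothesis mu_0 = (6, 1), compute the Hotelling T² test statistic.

Step 1 — sample mean vector:
  mean(X) = (8 + 7 + 7 + 1) / 4 = 23/4 = 5.75
  mean(Y) = (1 + 5 + 5 + 2) / 4 = 13/4 = 3.25
  x̄ = (5.75, 3.25),  deviation x̄ - mu_0 = (5.75, 3.25) - (6, 1) = (-0.25, 2.25).

Step 2 — sample covariance matrix, S[i,j] = (1/(n-1)) · Σ_k (x_{k,i} - mean_i) · (x_{k,j} - mean_j), divisor n-1 = 3:
  S[X,X] = ((2.25)·(2.25) + (1.25)·(1.25) + (1.25)·(1.25) + (-4.75)·(-4.75)) / 3 = 30.75/3 = 10.25
  S[X,Y] = ((2.25)·(-2.25) + (1.25)·(1.75) + (1.25)·(1.75) + (-4.75)·(-1.25)) / 3 = 5.25/3 = 1.75
  S[Y,Y] = ((-2.25)·(-2.25) + (1.75)·(1.75) + (1.75)·(1.75) + (-1.25)·(-1.25)) / 3 = 12.75/3 = 4.25
  S = [[10.25, 1.75],
 [1.75, 4.25]].

Step 3 — invert S. det(S) = 10.25·4.25 - (1.75)² = 40.5.
  S^{-1} = (1/det) · [[d, -b], [-b, a]] = [[0.1049, -0.0432],
 [-0.0432, 0.2531]].

Step 4 — quadratic form (x̄ - mu_0)^T · S^{-1} · (x̄ - mu_0):
  S^{-1} · (x̄ - mu_0) = (-0.1235, 0.5802),
  (x̄ - mu_0)^T · [...] = (-0.25)·(-0.1235) + (2.25)·(0.5802) = 1.3364.

Step 5 — scale by n: T² = 4 · 1.3364 = 5.3457.

T² ≈ 5.3457


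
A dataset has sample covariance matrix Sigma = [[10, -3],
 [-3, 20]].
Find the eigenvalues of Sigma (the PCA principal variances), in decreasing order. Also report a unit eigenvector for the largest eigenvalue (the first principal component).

Step 1 — characteristic polynomial of 2×2 Sigma:
  det(Sigma - λI) = λ² - trace · λ + det = 0.
  trace = 10 + 20 = 30, det = 10·20 - (-3)² = 191.
Step 2 — discriminant:
  Δ = trace² - 4·det = 900 - 764 = 136.
Step 3 — eigenvalues:
  λ = (trace ± √Δ)/2 = (30 ± 11.6619)/2,
  λ_1 = 20.831,  λ_2 = 9.169.

Step 4 — unit eigenvector for λ_1: solve (Sigma - λ_1 I)v = 0. First row:
  (10 - 20.831)·v_x + (-3)·v_y = 0, i.e. (-10.831)·v_x + (-3)·v_y = 0,
  so v ∝ (b, λ_1 - a) = (-3, 10.831); multiply by -1 so the first entry is positive: u = (3, -10.831).
  ||u|| = √((3)² + (-10.831)²) = √(126.3095) ≈ 11.2388,
  v_1 = u/||u|| ≈ (0.2669, -0.9637) (||v_1|| = 1).

λ_1 = 20.831,  λ_2 = 9.169;  v_1 ≈ (0.2669, -0.9637)


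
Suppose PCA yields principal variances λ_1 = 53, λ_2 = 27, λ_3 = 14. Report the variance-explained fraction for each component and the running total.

Step 1 — total variance = trace(Sigma) = Σ λ_i = 53 + 27 + 14 = 94.

Step 2 — fraction explained by component i = λ_i / Σ λ:
  PC1: 53/94 = 0.5638
  PC2: 27/94 = 0.2872
  PC3: 14/94 = 0.1489

Step 3 — cumulative fraction after k components = (λ_1 + ... + λ_k) / Σ λ:
  k = 1: 53/94 = 0.5638
  k = 2: (53 + 27)/94 = 80/94 = 0.8511
  k = 3: (53 + 27 + 14)/94 = 94/94 = 1

Summary (fraction, with percent):

explained: PC1 0.5638 (56.38%), PC2 0.2872 (28.72%), PC3 0.1489 (14.89%);  cumulative: 0.5638, 0.8511, 1


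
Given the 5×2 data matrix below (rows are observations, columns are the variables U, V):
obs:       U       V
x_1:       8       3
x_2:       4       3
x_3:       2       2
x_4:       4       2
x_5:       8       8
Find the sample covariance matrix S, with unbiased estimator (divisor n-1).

Step 1 — column means:
  mean(U) = (8 + 4 + 2 + 4 + 8) / 5 = 26/5 = 5.2
  mean(V) = (3 + 3 + 2 + 2 + 8) / 5 = 18/5 = 3.6

Step 2 — sample covariance S[i,j] = (1/(n-1)) · Σ_k (x_{k,i} - mean_i) · (x_{k,j} - mean_j), with n-1 = 4.
  S[U,U] = ((2.8)·(2.8) + (-1.2)·(-1.2) + (-3.2)·(-3.2) + (-1.2)·(-1.2) + (2.8)·(2.8)) / 4 = 28.8/4 = 7.2
  S[U,V] = ((2.8)·(-0.6) + (-1.2)·(-0.6) + (-3.2)·(-1.6) + (-1.2)·(-1.6) + (2.8)·(4.4)) / 4 = 18.4/4 = 4.6
  S[V,V] = ((-0.6)·(-0.6) + (-0.6)·(-0.6) + (-1.6)·(-1.6) + (-1.6)·(-1.6) + (4.4)·(4.4)) / 4 = 25.2/4 = 6.3

S is symmetric (S[j,i] = S[i,j]). Assembling:

S = [[7.2, 4.6],
 [4.6, 6.3]]


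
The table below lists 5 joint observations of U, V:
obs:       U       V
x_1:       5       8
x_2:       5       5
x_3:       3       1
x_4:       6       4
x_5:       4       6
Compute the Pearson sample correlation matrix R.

Step 1 — column means:
  mean(U) = (5 + 5 + 3 + 6 + 4) / 5 = 23/5 = 4.6
  mean(V) = (8 + 5 + 1 + 4 + 6) / 5 = 24/5 = 4.8

Step 2 — sample variances and covariances s[i,j] = (1/(n-1)) · Σ_k (x_{k,i} - mean_i) · (x_{k,j} - mean_j), with n-1 = 4:
  s[U,U] = ((0.4)·(0.4) + (0.4)·(0.4) + (-1.6)·(-1.6) + (1.4)·(1.4) + (-0.6)·(-0.6)) / 4 = 5.2/4 = 1.3
  s[U,V] = ((0.4)·(3.2) + (0.4)·(0.2) + (-1.6)·(-3.8) + (1.4)·(-0.8) + (-0.6)·(1.2)) / 4 = 5.6/4 = 1.4
  s[V,V] = ((3.2)·(3.2) + (0.2)·(0.2) + (-3.8)·(-3.8) + (-0.8)·(-0.8) + (1.2)·(1.2)) / 4 = 26.8/4 = 6.7
  Sample standard deviations s_i = √(s[i,i]):
  s(U) = √(1.3) = 1.1402
  s(V) = √(6.7) = 2.5884

Step 3 — r_{ij} = s_{ij} / (s_i · s_j):
  r[U,U] = 1 (diagonal).
  r[U,V] = 1.4 / (1.1402 · 2.5884) = 1.4 / 2.9513 = 0.4744
  r[V,V] = 1 (diagonal).

R is symmetric with unit diagonal. Assembling:

R = [[1, 0.4744],
 [0.4744, 1]]


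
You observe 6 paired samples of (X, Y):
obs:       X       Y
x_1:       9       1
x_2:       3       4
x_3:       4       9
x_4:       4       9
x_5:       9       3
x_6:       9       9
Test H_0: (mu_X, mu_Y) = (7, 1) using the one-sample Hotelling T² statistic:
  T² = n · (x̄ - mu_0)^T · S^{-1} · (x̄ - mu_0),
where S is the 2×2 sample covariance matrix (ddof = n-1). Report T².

Step 1 — sample mean vector:
  mean(X) = (9 + 3 + 4 + 4 + 9 + 9) / 6 = 38/6 = 6.3333
  mean(Y) = (1 + 4 + 9 + 9 + 3 + 9) / 6 = 35/6 = 5.8333
  x̄ = (6.3333, 5.8333),  deviation x̄ - mu_0 = (6.3333, 5.8333) - (7, 1) = (-0.6667, 4.8333).

Step 2 — sample covariance matrix, S[i,j] = (1/(n-1)) · Σ_k (x_{k,i} - mean_i) · (x_{k,j} - mean_j), divisor n-1 = 5:
  S[X,X] = ((2.6667)·(2.6667) + (-3.3333)·(-3.3333) + (-2.3333)·(-2.3333) + (-2.3333)·(-2.3333) + (2.6667)·(2.6667) + (2.6667)·(2.6667)) / 5 = 43.3333/5 = 8.6667
  S[X,Y] = ((2.6667)·(-4.8333) + (-3.3333)·(-1.8333) + (-2.3333)·(3.1667) + (-2.3333)·(3.1667) + (2.6667)·(-2.8333) + (2.6667)·(3.1667)) / 5 = -20.6667/5 = -4.1333
  S[Y,Y] = ((-4.8333)·(-4.8333) + (-1.8333)·(-1.8333) + (3.1667)·(3.1667) + (3.1667)·(3.1667) + (-2.8333)·(-2.8333) + (3.1667)·(3.1667)) / 5 = 64.8333/5 = 12.9667
  S = [[8.6667, -4.1333],
 [-4.1333, 12.9667]].

Step 3 — invert S. det(S) = 8.6667·12.9667 - (-4.1333)² = 95.2933.
  S^{-1} = (1/det) · [[d, -b], [-b, a]] = [[0.1361, 0.0434],
 [0.0434, 0.0909]].

Step 4 — quadratic form (x̄ - mu_0)^T · S^{-1} · (x̄ - mu_0):
  S^{-1} · (x̄ - mu_0) = (0.1189, 0.4107),
  (x̄ - mu_0)^T · [...] = (-0.6667)·(0.1189) + (4.8333)·(0.4107) = 1.9056.

Step 5 — scale by n: T² = 6 · 1.9056 = 11.4335.

T² ≈ 11.4335


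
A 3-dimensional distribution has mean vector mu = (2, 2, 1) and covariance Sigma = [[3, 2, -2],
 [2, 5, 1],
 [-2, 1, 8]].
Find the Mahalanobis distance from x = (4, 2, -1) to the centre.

Step 1 — centre the observation: (x - mu) = (2, 0, -2).

Step 2 — invert Sigma (cofactor / det for 3×3, or solve directly):
  Sigma^{-1} = [[0.6842, -0.3158, 0.2105],
 [-0.3158, 0.3509, -0.1228],
 [0.2105, -0.1228, 0.193]].

Step 3 — form the quadratic (x - mu)^T · Sigma^{-1} · (x - mu):
  Sigma^{-1} · (x - mu) = (0.9474, -0.386, 0.0351).
  (x - mu)^T · [Sigma^{-1} · (x - mu)] = (2)·(0.9474) + (0)·(-0.386) + (-2)·(0.0351) = 1.8246.

Step 4 — take square root: d = √(1.8246) ≈ 1.3508.

d(x, mu) = √(1.8246) ≈ 1.3508


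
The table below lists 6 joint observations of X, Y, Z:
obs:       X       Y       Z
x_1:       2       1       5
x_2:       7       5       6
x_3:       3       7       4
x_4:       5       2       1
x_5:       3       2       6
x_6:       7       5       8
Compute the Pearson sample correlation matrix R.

Step 1 — column means:
  mean(X) = (2 + 7 + 3 + 5 + 3 + 7) / 6 = 27/6 = 4.5
  mean(Y) = (1 + 5 + 7 + 2 + 2 + 5) / 6 = 22/6 = 3.6667
  mean(Z) = (5 + 6 + 4 + 1 + 6 + 8) / 6 = 30/6 = 5

Step 2 — sample variances and covariances s[i,j] = (1/(n-1)) · Σ_k (x_{k,i} - mean_i) · (x_{k,j} - mean_j), with n-1 = 5:
  s[X,X] = ((-2.5)·(-2.5) + (2.5)·(2.5) + (-1.5)·(-1.5) + (0.5)·(0.5) + (-1.5)·(-1.5) + (2.5)·(2.5)) / 5 = 23.5/5 = 4.7
  s[X,Y] = ((-2.5)·(-2.6667) + (2.5)·(1.3333) + (-1.5)·(3.3333) + (0.5)·(-1.6667) + (-1.5)·(-1.6667) + (2.5)·(1.3333)) / 5 = 10/5 = 2
  s[X,Z] = ((-2.5)·(0) + (2.5)·(1) + (-1.5)·(-1) + (0.5)·(-4) + (-1.5)·(1) + (2.5)·(3)) / 5 = 8/5 = 1.6
  s[Y,Y] = ((-2.6667)·(-2.6667) + (1.3333)·(1.3333) + (3.3333)·(3.3333) + (-1.6667)·(-1.6667) + (-1.6667)·(-1.6667) + (1.3333)·(1.3333)) / 5 = 27.3333/5 = 5.4667
  s[Y,Z] = ((-2.6667)·(0) + (1.3333)·(1) + (3.3333)·(-1) + (-1.6667)·(-4) + (-1.6667)·(1) + (1.3333)·(3)) / 5 = 7/5 = 1.4
  s[Z,Z] = ((0)·(0) + (1)·(1) + (-1)·(-1) + (-4)·(-4) + (1)·(1) + (3)·(3)) / 5 = 28/5 = 5.6
  Sample standard deviations s_i = √(s[i,i]):
  s(X) = √(4.7) = 2.1679
  s(Y) = √(5.4667) = 2.3381
  s(Z) = √(5.6) = 2.3664

Step 3 — r_{ij} = s_{ij} / (s_i · s_j):
  r[X,X] = 1 (diagonal).
  r[X,Y] = 2 / (2.1679 · 2.3381) = 2 / 5.0689 = 0.3946
  r[X,Z] = 1.6 / (2.1679 · 2.3664) = 1.6 / 5.1303 = 0.3119
  r[Y,Y] = 1 (diagonal).
  r[Y,Z] = 1.4 / (2.3381 · 2.3664) = 1.4 / 5.5329 = 0.253
  r[Z,Z] = 1 (diagonal).

R is symmetric with unit diagonal. Assembling:

R = [[1, 0.3946, 0.3119],
 [0.3946, 1, 0.253],
 [0.3119, 0.253, 1]]


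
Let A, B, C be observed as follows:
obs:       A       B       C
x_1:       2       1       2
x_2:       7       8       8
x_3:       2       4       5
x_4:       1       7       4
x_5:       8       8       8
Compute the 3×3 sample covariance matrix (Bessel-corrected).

Step 1 — column means:
  mean(A) = (2 + 7 + 2 + 1 + 8) / 5 = 20/5 = 4
  mean(B) = (1 + 8 + 4 + 7 + 8) / 5 = 28/5 = 5.6
  mean(C) = (2 + 8 + 5 + 4 + 8) / 5 = 27/5 = 5.4

Step 2 — sample covariance S[i,j] = (1/(n-1)) · Σ_k (x_{k,i} - mean_i) · (x_{k,j} - mean_j), with n-1 = 4.
  S[A,A] = ((-2)·(-2) + (3)·(3) + (-2)·(-2) + (-3)·(-3) + (4)·(4)) / 4 = 42/4 = 10.5
  S[A,B] = ((-2)·(-4.6) + (3)·(2.4) + (-2)·(-1.6) + (-3)·(1.4) + (4)·(2.4)) / 4 = 25/4 = 6.25
  S[A,C] = ((-2)·(-3.4) + (3)·(2.6) + (-2)·(-0.4) + (-3)·(-1.4) + (4)·(2.6)) / 4 = 30/4 = 7.5
  S[B,B] = ((-4.6)·(-4.6) + (2.4)·(2.4) + (-1.6)·(-1.6) + (1.4)·(1.4) + (2.4)·(2.4)) / 4 = 37.2/4 = 9.3
  S[B,C] = ((-4.6)·(-3.4) + (2.4)·(2.6) + (-1.6)·(-0.4) + (1.4)·(-1.4) + (2.4)·(2.6)) / 4 = 26.8/4 = 6.7
  S[C,C] = ((-3.4)·(-3.4) + (2.6)·(2.6) + (-0.4)·(-0.4) + (-1.4)·(-1.4) + (2.6)·(2.6)) / 4 = 27.2/4 = 6.8

S is symmetric (S[j,i] = S[i,j]). Assembling:

S = [[10.5, 6.25, 7.5],
 [6.25, 9.3, 6.7],
 [7.5, 6.7, 6.8]]


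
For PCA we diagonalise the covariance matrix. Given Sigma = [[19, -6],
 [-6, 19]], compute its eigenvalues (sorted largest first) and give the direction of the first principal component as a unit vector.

Step 1 — characteristic polynomial of 2×2 Sigma:
  det(Sigma - λI) = λ² - trace · λ + det = 0.
  trace = 19 + 19 = 38, det = 19·19 - (-6)² = 325.
Step 2 — discriminant:
  Δ = trace² - 4·det = 1444 - 1300 = 144.
Step 3 — eigenvalues:
  λ = (trace ± √Δ)/2 = (38 ± 12)/2,
  λ_1 = 25,  λ_2 = 13.

Step 4 — unit eigenvector for λ_1: solve (Sigma - λ_1 I)v = 0. First row:
  (19 - 25)·v_x + (-6)·v_y = 0, i.e. (-6)·v_x + (-6)·v_y = 0,
  so v ∝ (b, λ_1 - a) = (-6, 6); multiply by -1 so the first entry is positive: u = (6, -6).
  ||u|| = √((6)² + (-6)²) = √(72) ≈ 8.4853,
  v_1 = u/||u|| ≈ (0.7071, -0.7071) (||v_1|| = 1).

λ_1 = 25,  λ_2 = 13;  v_1 ≈ (0.7071, -0.7071)


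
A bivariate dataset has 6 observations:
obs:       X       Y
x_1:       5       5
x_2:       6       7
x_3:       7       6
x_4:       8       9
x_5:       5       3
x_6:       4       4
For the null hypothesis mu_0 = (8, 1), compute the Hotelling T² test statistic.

Step 1 — sample mean vector:
  mean(X) = (5 + 6 + 7 + 8 + 5 + 4) / 6 = 35/6 = 5.8333
  mean(Y) = (5 + 7 + 6 + 9 + 3 + 4) / 6 = 34/6 = 5.6667
  x̄ = (5.8333, 5.6667),  deviation x̄ - mu_0 = (5.8333, 5.6667) - (8, 1) = (-2.1667, 4.6667).

Step 2 — sample covariance matrix, S[i,j] = (1/(n-1)) · Σ_k (x_{k,i} - mean_i) · (x_{k,j} - mean_j), divisor n-1 = 5:
  S[X,X] = ((-0.8333)·(-0.8333) + (0.1667)·(0.1667) + (1.1667)·(1.1667) + (2.1667)·(2.1667) + (-0.8333)·(-0.8333) + (-1.8333)·(-1.8333)) / 5 = 10.8333/5 = 2.1667
  S[X,Y] = ((-0.8333)·(-0.6667) + (0.1667)·(1.3333) + (1.1667)·(0.3333) + (2.1667)·(3.3333) + (-0.8333)·(-2.6667) + (-1.8333)·(-1.6667)) / 5 = 13.6667/5 = 2.7333
  S[Y,Y] = ((-0.6667)·(-0.6667) + (1.3333)·(1.3333) + (0.3333)·(0.3333) + (3.3333)·(3.3333) + (-2.6667)·(-2.6667) + (-1.6667)·(-1.6667)) / 5 = 23.3333/5 = 4.6667
  S = [[2.1667, 2.7333],
 [2.7333, 4.6667]].

Step 3 — invert S. det(S) = 2.1667·4.6667 - (2.7333)² = 2.64.
  S^{-1} = (1/det) · [[d, -b], [-b, a]] = [[1.7677, -1.0354],
 [-1.0354, 0.8207]].

Step 4 — quadratic form (x̄ - mu_0)^T · S^{-1} · (x̄ - mu_0):
  S^{-1} · (x̄ - mu_0) = (-8.6616, 6.0732),
  (x̄ - mu_0)^T · [...] = (-2.1667)·(-8.6616) + (4.6667)·(6.0732) = 47.1086.

Step 5 — scale by n: T² = 6 · 47.1086 = 282.6515.

T² ≈ 282.6515


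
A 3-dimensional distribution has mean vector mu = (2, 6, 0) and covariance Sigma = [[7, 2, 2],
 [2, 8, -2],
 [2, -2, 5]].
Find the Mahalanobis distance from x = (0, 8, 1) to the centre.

Step 1 — centre the observation: (x - mu) = (-2, 2, 1).

Step 2 — invert Sigma (cofactor / det for 3×3, or solve directly):
  Sigma^{-1} = [[0.1957, -0.0761, -0.1087],
 [-0.0761, 0.1685, 0.0978],
 [-0.1087, 0.0978, 0.2826]].

Step 3 — form the quadratic (x - mu)^T · Sigma^{-1} · (x - mu):
  Sigma^{-1} · (x - mu) = (-0.6522, 0.587, 0.6957).
  (x - mu)^T · [Sigma^{-1} · (x - mu)] = (-2)·(-0.6522) + (2)·(0.587) + (1)·(0.6957) = 3.1739.

Step 4 — take square root: d = √(3.1739) ≈ 1.7815.

d(x, mu) = √(3.1739) ≈ 1.7815


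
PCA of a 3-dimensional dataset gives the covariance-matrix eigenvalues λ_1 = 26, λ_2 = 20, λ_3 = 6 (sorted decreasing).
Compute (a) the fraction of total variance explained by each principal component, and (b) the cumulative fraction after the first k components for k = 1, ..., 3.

Step 1 — total variance = trace(Sigma) = Σ λ_i = 26 + 20 + 6 = 52.

Step 2 — fraction explained by component i = λ_i / Σ λ:
  PC1: 26/52 = 0.5
  PC2: 20/52 = 0.3846
  PC3: 6/52 = 0.1154

Step 3 — cumulative fraction after k components = (λ_1 + ... + λ_k) / Σ λ:
  k = 1: 26/52 = 0.5
  k = 2: (26 + 20)/52 = 46/52 = 0.8846
  k = 3: (26 + 20 + 6)/52 = 52/52 = 1

Summary (fraction, with percent):

explained: PC1 0.5 (50%), PC2 0.3846 (38.46%), PC3 0.1154 (11.54%);  cumulative: 0.5, 0.8846, 1


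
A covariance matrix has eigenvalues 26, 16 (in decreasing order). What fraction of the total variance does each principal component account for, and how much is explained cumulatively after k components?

Step 1 — total variance = trace(Sigma) = Σ λ_i = 26 + 16 = 42.

Step 2 — fraction explained by component i = λ_i / Σ λ:
  PC1: 26/42 = 0.619
  PC2: 16/42 = 0.381

Step 3 — cumulative fraction after k components = (λ_1 + ... + λ_k) / Σ λ:
  k = 1: 26/42 = 0.619
  k = 2: (26 + 16)/42 = 42/42 = 1

Summary (fraction, with percent):

explained: PC1 0.619 (61.9%), PC2 0.381 (38.1%);  cumulative: 0.619, 1


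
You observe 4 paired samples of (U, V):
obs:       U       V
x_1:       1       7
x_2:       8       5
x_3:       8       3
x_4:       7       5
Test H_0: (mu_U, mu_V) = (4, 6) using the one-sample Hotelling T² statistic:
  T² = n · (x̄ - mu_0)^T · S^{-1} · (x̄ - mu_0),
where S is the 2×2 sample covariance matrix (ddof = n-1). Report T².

Step 1 — sample mean vector:
  mean(U) = (1 + 8 + 8 + 7) / 4 = 24/4 = 6
  mean(V) = (7 + 5 + 3 + 5) / 4 = 20/4 = 5
  x̄ = (6, 5),  deviation x̄ - mu_0 = (6, 5) - (4, 6) = (2, -1).

Step 2 — sample covariance matrix, S[i,j] = (1/(n-1)) · Σ_k (x_{k,i} - mean_i) · (x_{k,j} - mean_j), divisor n-1 = 3:
  S[U,U] = ((-5)·(-5) + (2)·(2) + (2)·(2) + (1)·(1)) / 3 = 34/3 = 11.3333
  S[U,V] = ((-5)·(2) + (2)·(0) + (2)·(-2) + (1)·(0)) / 3 = -14/3 = -4.6667
  S[V,V] = ((2)·(2) + (0)·(0) + (-2)·(-2) + (0)·(0)) / 3 = 8/3 = 2.6667
  S = [[11.3333, -4.6667],
 [-4.6667, 2.6667]].

Step 3 — invert S. det(S) = 11.3333·2.6667 - (-4.6667)² = 8.4444.
  S^{-1} = (1/det) · [[d, -b], [-b, a]] = [[0.3158, 0.5526],
 [0.5526, 1.3421]].

Step 4 — quadratic form (x̄ - mu_0)^T · S^{-1} · (x̄ - mu_0):
  S^{-1} · (x̄ - mu_0) = (0.0789, -0.2368),
  (x̄ - mu_0)^T · [...] = (2)·(0.0789) + (-1)·(-0.2368) = 0.3947.

Step 5 — scale by n: T² = 4 · 0.3947 = 1.5789.

T² ≈ 1.5789
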